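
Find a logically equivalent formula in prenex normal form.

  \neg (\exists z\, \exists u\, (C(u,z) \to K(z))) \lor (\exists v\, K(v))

Eliminate → and ↔ using ¬ and ∨.
  \neg (\exists z\, \exists u\, (\neg C(u,z) \lor K(z))) \lor (\exists v\, K(v))
Drive negations inward (¬∀x A ≡ ∃x ¬A, ¬∃x A ≡ ∀x ¬A, De Morgan for ∧/∨):
  (\forall z\, \forall u\, (C(u,z) \land \neg K(z))) \lor (\exists v\, K(v))
Extract every quantifier outward, since the variables are now distinct and don't occur free across branches:
  \forall z\, \forall u\, \exists v\, (C(u,z) \land \neg K(z) \lor K(v))

\forall z\, \forall u\, \exists v\, (C(u,z) \land \neg K(z) \lor K(v))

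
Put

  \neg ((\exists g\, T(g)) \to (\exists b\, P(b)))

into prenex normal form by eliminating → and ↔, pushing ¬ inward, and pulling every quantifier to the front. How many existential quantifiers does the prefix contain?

Eliminate → and ↔ using ¬ and ∨.
  \neg (\neg (\exists g\, T(g)) \lor (\exists b\, P(b)))
Drive negations inward (¬∀x A ≡ ∃x ¬A, ¬∃x A ≡ ∀x ¬A, De Morgan for ∧/∨):
  (\exists g\, T(g)) \land (\forall b\, \neg P(b))
Extract every quantifier outward, since the variables are now distinct and don't occur free across branches:
  \exists g\, \forall b\, (T(g) \land \neg P(b))
The prefix is \exists g \forall b: 1 universal, 1 existential.

1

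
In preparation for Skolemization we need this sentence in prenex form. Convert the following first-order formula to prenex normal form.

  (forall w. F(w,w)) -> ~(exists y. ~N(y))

exists w. forall y. (~F(w,w) | N(y))

First replace A → B with ¬A ∨ B.
  ~(forall w. F(w,w)) | ~(exists y. ~N(y))
Push ¬ through the quantifiers and connectives to reach negation normal form:
  (exists w. ~F(w,w)) | (forall y. N(y))
All bound variables are already distinct, so no renaming is needed.
Pull the quantifiers to the front (each side's bound variable is not free in the other side):
  exists w. forall y. (~F(w,w) | N(y))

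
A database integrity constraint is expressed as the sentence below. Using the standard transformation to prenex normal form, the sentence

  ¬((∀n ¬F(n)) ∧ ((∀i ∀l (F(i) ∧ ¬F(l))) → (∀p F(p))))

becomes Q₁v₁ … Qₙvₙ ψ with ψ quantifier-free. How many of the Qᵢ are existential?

2

Eliminate → and ↔ using ¬ and ∨.
  ¬((∀n ¬F(n)) ∧ (¬(∀i ∀l (F(i) ∧ ¬F(l))) ∨ (∀p F(p))))
Move each ¬ inward, flipping quantifiers it crosses:
  (∃n F(n)) ∨ (∀i ∀l (F(i) ∧ ¬F(l))) ∧ (∃p ¬F(p))
All bound variables are already distinct, so no renaming is needed.
Pull the quantifiers to the front (each side's bound variable is not free in the other side):
  ∃n ∀i ∀l ∃p (F(n) ∨ F(i) ∧ ¬F(l) ∧ ¬F(p))
The prefix is ∃n ∀i ∀l ∃p: 2 universal, 2 existential.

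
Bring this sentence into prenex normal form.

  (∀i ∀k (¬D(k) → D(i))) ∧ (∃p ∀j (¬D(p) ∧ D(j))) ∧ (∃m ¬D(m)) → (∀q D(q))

Eliminate → and ↔ using ¬ and ∨.
  ¬((∀i ∀k (¬¬D(k) ∨ D(i))) ∧ (∃p ∀j (¬D(p) ∧ D(j))) ∧ (∃m ¬D(m))) ∨ (∀q D(q))
Push ¬ through the quantifiers and connectives to reach negation normal form:
  (∃i ∃k (¬D(k) ∧ ¬D(i))) ∨ (∀p ∃j (D(p) ∨ ¬D(j))) ∨ (∀m D(m)) ∨ (∀q D(q))
All bound variables are already distinct, so no renaming is needed.
Pull the quantifiers to the front (each side's bound variable is not free in the other side):
  ∃i ∃k ∀p ∃j ∀m ∀q (¬D(k) ∧ ¬D(i) ∨ D(p) ∨ ¬D(j) ∨ D(m) ∨ D(q))

∃i ∃k ∀p ∃j ∀m ∀q (¬D(k) ∧ ¬D(i) ∨ D(p) ∨ ¬D(j) ∨ D(m) ∨ D(q))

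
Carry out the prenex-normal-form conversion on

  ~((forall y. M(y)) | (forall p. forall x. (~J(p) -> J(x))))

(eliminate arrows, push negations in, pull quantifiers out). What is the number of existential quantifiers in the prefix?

3

First replace A → B with ¬A ∨ B.
  ~((forall y. M(y)) | (forall p. forall x. (~~J(p) | J(x))))
Push ¬ through the quantifiers and connectives to reach negation normal form:
  (exists y. ~M(y)) & (exists p. exists x. (~J(p) & ~J(x)))
Pull the quantifiers to the front (each side's bound variable is not free in the other side):
  exists y. exists p. exists x. (~M(y) & ~J(p) & ~J(x))
The prefix is exists y exists p exists x: 0 universal, 3 existential.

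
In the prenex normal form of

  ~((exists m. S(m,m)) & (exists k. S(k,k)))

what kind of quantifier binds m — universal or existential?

universal

Drive negations inward (¬∀x A ≡ ∃x ¬A, ¬∃x A ≡ ∀x ¬A, De Morgan for ∧/∨):
  (forall m. ~S(m,m)) | (forall k. ~S(k,k))
Finally move all quantifiers to the prefix:
  forall m. forall k. (~S(m,m) | ~S(k,k))
The quantifier exists m sits under an odd number of negations, so it flips to forall m.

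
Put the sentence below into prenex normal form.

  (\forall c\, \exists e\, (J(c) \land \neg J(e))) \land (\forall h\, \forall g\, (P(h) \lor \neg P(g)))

All bound variables are already distinct, so no renaming is needed.
Finally move all quantifiers to the prefix:
  \forall c\, \exists e\, \forall h\, \forall g\, (J(c) \land \neg J(e) \land (P(h) \lor \neg P(g)))

\forall c\, \exists e\, \forall h\, \forall g\, (J(c) \land \neg J(e) \land (P(h) \lor \neg P(g)))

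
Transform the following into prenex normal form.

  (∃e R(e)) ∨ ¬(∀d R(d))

∃e ∃d (R(e) ∨ ¬R(d))

Push ¬ through the quantifiers and connectives to reach negation normal form:
  (∃e R(e)) ∨ (∃d ¬R(d))
All bound variables are already distinct, so no renaming is needed.
Extract every quantifier outward, since the variables are now distinct and don't occur free across branches:
  ∃e ∃d (R(e) ∨ ¬R(d))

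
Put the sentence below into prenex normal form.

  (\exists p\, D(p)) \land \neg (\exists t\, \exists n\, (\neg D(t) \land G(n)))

\exists p\, \forall t\, \forall n\, (D(p) \land (D(t) \lor \neg G(n)))

Push ¬ through the quantifiers and connectives to reach negation normal form:
  (\exists p\, D(p)) \land (\forall t\, \forall n\, (D(t) \lor \neg G(n)))
All bound variables are already distinct, so no renaming is needed.
Extract every quantifier outward, since the variables are now distinct and don't occur free across branches:
  \exists p\, \forall t\, \forall n\, (D(p) \land (D(t) \lor \neg G(n)))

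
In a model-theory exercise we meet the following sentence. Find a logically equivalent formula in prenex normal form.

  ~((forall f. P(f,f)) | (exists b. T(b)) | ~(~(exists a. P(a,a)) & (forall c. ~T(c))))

Move each ¬ inward, flipping quantifiers it crosses:
  (exists f. ~P(f,f)) & (forall b. ~T(b)) & (forall a. ~P(a,a)) & (forall c. ~T(c))
All bound variables are already distinct, so no renaming is needed.
Finally move all quantifiers to the prefix:
  exists f. forall b. forall a. forall c. (~P(f,f) & ~T(b) & ~P(a,a) & ~T(c))

exists f. forall b. forall a. forall c. (~P(f,f) & ~T(b) & ~P(a,a) & ~T(c))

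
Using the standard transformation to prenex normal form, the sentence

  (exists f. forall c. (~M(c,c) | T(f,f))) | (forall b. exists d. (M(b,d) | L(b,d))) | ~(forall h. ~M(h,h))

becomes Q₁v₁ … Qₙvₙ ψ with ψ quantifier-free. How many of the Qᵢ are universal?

Push ¬ through the quantifiers and connectives to reach negation normal form:
  (exists f. forall c. (~M(c,c) | T(f,f))) | (forall b. exists d. (M(b,d) | L(b,d))) | (exists h. M(h,h))
Pull the quantifiers to the front (each side's bound variable is not free in the other side):
  exists f. forall c. forall b. exists d. exists h. (~M(c,c) | T(f,f) | M(b,d) | L(b,d) | M(h,h))
The prefix is exists f forall c forall b exists d exists h: 2 universal, 3 existential.

2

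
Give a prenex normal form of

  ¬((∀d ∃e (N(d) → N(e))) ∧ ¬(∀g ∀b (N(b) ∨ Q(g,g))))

∃d ∀e ∀g ∀b (N(d) ∧ ¬N(e) ∨ N(b) ∨ Q(g,g))

First replace A → B with ¬A ∨ B.
  ¬((∀d ∃e (¬N(d) ∨ N(e))) ∧ ¬(∀g ∀b (N(b) ∨ Q(g,g))))
Push ¬ through the quantifiers and connectives to reach negation normal form:
  (∃d ∀e (N(d) ∧ ¬N(e))) ∨ (∀g ∀b (N(b) ∨ Q(g,g)))
Finally move all quantifiers to the prefix:
  ∃d ∀e ∀g ∀b (N(d) ∧ ¬N(e) ∨ N(b) ∨ Q(g,g))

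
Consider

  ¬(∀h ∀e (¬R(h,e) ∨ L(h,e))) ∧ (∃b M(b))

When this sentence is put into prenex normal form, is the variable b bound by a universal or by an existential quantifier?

Drive negations inward (¬∀x A ≡ ∃x ¬A, ¬∃x A ≡ ∀x ¬A, De Morgan for ∧/∨):
  (∃h ∃e (R(h,e) ∧ ¬L(h,e))) ∧ (∃b M(b))
All bound variables are already distinct, so no renaming is needed.
Pull the quantifiers to the front (each side's bound variable is not free in the other side):
  ∃h ∃e ∃b (R(h,e) ∧ ¬L(h,e) ∧ M(b))
The quantifier ∃b sits under an even number of negations, so it remains existential.

existential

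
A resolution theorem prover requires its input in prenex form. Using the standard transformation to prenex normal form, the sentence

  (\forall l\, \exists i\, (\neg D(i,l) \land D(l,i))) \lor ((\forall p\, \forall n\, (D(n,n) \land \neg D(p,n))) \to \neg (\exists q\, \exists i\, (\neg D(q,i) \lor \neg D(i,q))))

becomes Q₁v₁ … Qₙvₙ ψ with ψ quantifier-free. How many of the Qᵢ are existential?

Eliminate → and ↔ using ¬ and ∨.
  (\forall l\, \exists i\, (\neg D(i,l) \land D(l,i))) \lor \neg (\forall p\, \forall n\, (D(n,n) \land \neg D(p,n))) \lor \neg (\exists q\, \exists i\, (\neg D(q,i) \lor \neg D(i,q)))
Drive negations inward (¬∀x A ≡ ∃x ¬A, ¬∃x A ≡ ∀x ¬A, De Morgan for ∧/∨):
  (\forall l\, \exists i\, (\neg D(i,l) \land D(l,i))) \lor (\exists p\, \exists n\, (\neg D(n,n) \lor D(p,n))) \lor (\forall q\, \forall i\, (D(q,i) \land D(i,q)))
Rename bound variables to avoid capture: i↦z1.
  (\forall l\, \exists i\, (\neg D(i,l) \land D(l,i))) \lor (\exists p\, \exists n\, (\neg D(n,n) \lor D(p,n))) \lor (\forall q\, \forall z1\, (D(q,z1) \land D(z1,q)))
Pull the quantifiers to the front (each side's bound variable is not free in the other side):
  \forall l\, \exists i\, \exists p\, \exists n\, \forall q\, \forall z1\, (\neg D(i,l) \land D(l,i) \lor \neg D(n,n) \lor D(p,n) \lor D(q,z1) \land D(z1,q))
The prefix is \forall l \exists i \exists p \exists n \forall q \forall z1: 3 universal, 3 existential.

3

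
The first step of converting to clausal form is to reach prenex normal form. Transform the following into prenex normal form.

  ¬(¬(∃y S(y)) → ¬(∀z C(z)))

∀y ∀z (¬S(y) ∧ C(z))

First replace A → B with ¬A ∨ B.
  ¬(¬¬(∃y S(y)) ∨ ¬(∀z C(z)))
Drive negations inward (¬∀x A ≡ ∃x ¬A, ¬∃x A ≡ ∀x ¬A, De Morgan for ∧/∨):
  (∀y ¬S(y)) ∧ (∀z C(z))
All bound variables are already distinct, so no renaming is needed.
Finally move all quantifiers to the prefix:
  ∀y ∀z (¬S(y) ∧ C(z))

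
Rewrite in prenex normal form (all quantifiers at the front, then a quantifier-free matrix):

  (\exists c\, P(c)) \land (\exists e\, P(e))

All bound variables are already distinct, so no renaming is needed.
Pull the quantifiers to the front (each side's bound variable is not free in the other side):
  \exists c\, \exists e\, (P(c) \land P(e))

\exists c\, \exists e\, (P(c) \land P(e))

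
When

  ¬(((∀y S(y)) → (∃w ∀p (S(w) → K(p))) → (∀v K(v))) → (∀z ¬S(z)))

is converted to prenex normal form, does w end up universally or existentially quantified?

universal

First replace A → B with ¬A ∨ B.
  ¬(¬(¬(∀y S(y)) ∨ ¬(∃w ∀p (¬S(w) ∨ K(p))) ∨ (∀v K(v))) ∨ (∀z ¬S(z)))
Push ¬ through the quantifiers and connectives to reach negation normal form:
  ((∃y ¬S(y)) ∨ (∀w ∃p (S(w) ∧ ¬K(p))) ∨ (∀v K(v))) ∧ (∃z S(z))
All bound variables are already distinct, so no renaming is needed.
Extract every quantifier outward, since the variables are now distinct and don't occur free across branches:
  ∃y ∀w ∃p ∀v ∃z ((¬S(y) ∨ S(w) ∧ ¬K(p) ∨ K(v)) ∧ S(z))
The quantifier ∃w sits under an odd number of negations (counting the antecedent side of each →), so it flips to ∀w.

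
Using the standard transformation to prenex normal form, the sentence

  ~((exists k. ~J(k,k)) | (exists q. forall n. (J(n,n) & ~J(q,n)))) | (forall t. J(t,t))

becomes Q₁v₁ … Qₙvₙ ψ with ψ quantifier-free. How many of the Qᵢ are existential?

Move each ¬ inward, flipping quantifiers it crosses:
  (forall k. J(k,k)) & (forall q. exists n. (~J(n,n) | J(q,n))) | (forall t. J(t,t))
All bound variables are already distinct, so no renaming is needed.
Finally move all quantifiers to the prefix:
  forall k. forall q. exists n. forall t. (J(k,k) & (~J(n,n) | J(q,n)) | J(t,t))
The prefix is forall k forall q exists n forall t: 3 universal, 1 existential.

1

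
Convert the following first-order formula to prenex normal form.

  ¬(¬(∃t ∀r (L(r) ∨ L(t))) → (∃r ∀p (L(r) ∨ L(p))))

∀t ∃r ∀x ∃p (¬L(r) ∧ ¬L(t) ∧ ¬L(x) ∧ ¬L(p))

Rewrite implications/biconditionals: A → B as ¬A ∨ B.
  ¬(¬¬(∃t ∀r (L(r) ∨ L(t))) ∨ (∃r ∀p (L(r) ∨ L(p))))
Move each ¬ inward, flipping quantifiers it crosses:
  (∀t ∃r (¬L(r) ∧ ¬L(t))) ∧ (∀r ∃p (¬L(r) ∧ ¬L(p)))
Give each quantifier a distinct variable: r↦x.
  (∀t ∃r (¬L(r) ∧ ¬L(t))) ∧ (∀x ∃p (¬L(x) ∧ ¬L(p)))
Finally move all quantifiers to the prefix:
  ∀t ∃r ∀x ∃p (¬L(r) ∧ ¬L(t) ∧ ¬L(x) ∧ ¬L(p))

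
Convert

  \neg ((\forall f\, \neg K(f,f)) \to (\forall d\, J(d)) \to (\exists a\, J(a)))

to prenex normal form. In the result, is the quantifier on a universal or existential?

Rewrite implications/biconditionals: A → B as ¬A ∨ B.
  \neg (\neg (\forall f\, \neg K(f,f)) \lor \neg (\forall d\, J(d)) \lor (\exists a\, J(a)))
Drive negations inward (¬∀x A ≡ ∃x ¬A, ¬∃x A ≡ ∀x ¬A, De Morgan for ∧/∨):
  (\forall f\, \neg K(f,f)) \land (\forall d\, J(d)) \land (\forall a\, \neg J(a))
All bound variables are already distinct, so no renaming is needed.
Extract every quantifier outward, since the variables are now distinct and don't occur free across branches:
  \forall f\, \forall d\, \forall a\, (\neg K(f,f) \land J(d) \land \neg J(a))
The quantifier \exists a sits under an odd number of negations (counting the antecedent side of each →), so it flips to \forall a.

universal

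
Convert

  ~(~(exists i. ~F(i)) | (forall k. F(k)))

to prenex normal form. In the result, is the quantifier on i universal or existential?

Push ¬ through the quantifiers and connectives to reach negation normal form:
  (exists i. ~F(i)) & (exists k. ~F(k))
All bound variables are already distinct, so no renaming is needed.
Pull the quantifiers to the front (each side's bound variable is not free in the other side):
  exists i. exists k. (~F(i) & ~F(k))
The quantifier exists i sits under an even number of negations, so it remains existential.

existential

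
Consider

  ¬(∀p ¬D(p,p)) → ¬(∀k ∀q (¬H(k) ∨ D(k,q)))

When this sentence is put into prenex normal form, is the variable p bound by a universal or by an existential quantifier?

universal

Rewrite implications/biconditionals: A → B as ¬A ∨ B.
  ¬¬(∀p ¬D(p,p)) ∨ ¬(∀k ∀q (¬H(k) ∨ D(k,q)))
Move each ¬ inward, flipping quantifiers it crosses:
  (∀p ¬D(p,p)) ∨ (∃k ∃q (H(k) ∧ ¬D(k,q)))
Pull the quantifiers to the front (each side's bound variable is not free in the other side):
  ∀p ∃k ∃q (¬D(p,p) ∨ H(k) ∧ ¬D(k,q))
The quantifier ∀p sits under an even number of negations (counting the antecedent side of each →), so it remains universal.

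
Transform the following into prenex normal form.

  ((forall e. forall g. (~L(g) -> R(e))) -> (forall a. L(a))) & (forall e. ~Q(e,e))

exists e. exists g. forall a. forall y. ((~L(g) & ~R(e) | L(a)) & ~Q(y,y))

Eliminate → and ↔ using ¬ and ∨.
  (~(forall e. forall g. (~~L(g) | R(e))) | (forall a. L(a))) & (forall e. ~Q(e,e))
Push ¬ through the quantifiers and connectives to reach negation normal form:
  ((exists e. exists g. (~L(g) & ~R(e))) | (forall a. L(a))) & (forall e. ~Q(e,e))
Give each quantifier a distinct variable: e↦y.
  ((exists e. exists g. (~L(g) & ~R(e))) | (forall a. L(a))) & (forall y. ~Q(y,y))
Pull the quantifiers to the front (each side's bound variable is not free in the other side):
  exists e. exists g. forall a. forall y. ((~L(g) & ~R(e) | L(a)) & ~Q(y,y))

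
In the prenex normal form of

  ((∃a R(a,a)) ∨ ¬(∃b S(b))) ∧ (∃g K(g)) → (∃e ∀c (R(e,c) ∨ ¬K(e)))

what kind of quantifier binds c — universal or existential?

universal

First replace A → B with ¬A ∨ B.
  ¬(((∃a R(a,a)) ∨ ¬(∃b S(b))) ∧ (∃g K(g))) ∨ (∃e ∀c (R(e,c) ∨ ¬K(e)))
Move each ¬ inward, flipping quantifiers it crosses:
  (∀a ¬R(a,a)) ∧ (∃b S(b)) ∨ (∀g ¬K(g)) ∨ (∃e ∀c (R(e,c) ∨ ¬K(e)))
All bound variables are already distinct, so no renaming is needed.
Pull the quantifiers to the front (each side's bound variable is not free in the other side):
  ∀a ∃b ∀g ∃e ∀c (¬R(a,a) ∧ S(b) ∨ ¬K(g) ∨ R(e,c) ∨ ¬K(e))
The quantifier ∀c sits under an even number of negations (counting the antecedent side of each →), so it remains universal.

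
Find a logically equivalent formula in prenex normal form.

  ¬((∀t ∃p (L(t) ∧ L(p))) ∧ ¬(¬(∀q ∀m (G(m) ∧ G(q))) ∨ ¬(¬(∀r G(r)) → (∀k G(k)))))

Eliminate → and ↔ using ¬ and ∨.
  ¬((∀t ∃p (L(t) ∧ L(p))) ∧ ¬(¬(∀q ∀m (G(m) ∧ G(q))) ∨ ¬(¬¬(∀r G(r)) ∨ (∀k G(k)))))
Drive negations inward (¬∀x A ≡ ∃x ¬A, ¬∃x A ≡ ∀x ¬A, De Morgan for ∧/∨):
  (∃t ∀p (¬L(t) ∨ ¬L(p))) ∨ (∃q ∃m (¬G(m) ∨ ¬G(q))) ∨ (∃r ¬G(r)) ∧ (∃k ¬G(k))
All bound variables are already distinct, so no renaming is needed.
Pull the quantifiers to the front (each side's bound variable is not free in the other side):
  ∃t ∀p ∃q ∃m ∃r ∃k (¬L(t) ∨ ¬L(p) ∨ ¬G(m) ∨ ¬G(q) ∨ ¬G(r) ∧ ¬G(k))

∃t ∀p ∃q ∃m ∃r ∃k (¬L(t) ∨ ¬L(p) ∨ ¬G(m) ∨ ¬G(q) ∨ ¬G(r) ∧ ¬G(k))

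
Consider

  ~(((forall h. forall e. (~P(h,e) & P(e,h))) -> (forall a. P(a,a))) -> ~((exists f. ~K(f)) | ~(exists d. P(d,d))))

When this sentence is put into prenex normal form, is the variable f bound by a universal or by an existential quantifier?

First replace A → B with ¬A ∨ B.
  ~(~(~(forall h. forall e. (~P(h,e) & P(e,h))) | (forall a. P(a,a))) | ~((exists f. ~K(f)) | ~(exists d. P(d,d))))
Move each ¬ inward, flipping quantifiers it crosses:
  ((exists h. exists e. (P(h,e) | ~P(e,h))) | (forall a. P(a,a))) & ((exists f. ~K(f)) | (forall d. ~P(d,d)))
Pull the quantifiers to the front (each side's bound variable is not free in the other side):
  exists h. exists e. forall a. exists f. forall d. ((P(h,e) | ~P(e,h) | P(a,a)) & (~K(f) | ~P(d,d)))
The quantifier exists f sits under an even number of negations (counting the antecedent side of each →), so it remains existential.

existential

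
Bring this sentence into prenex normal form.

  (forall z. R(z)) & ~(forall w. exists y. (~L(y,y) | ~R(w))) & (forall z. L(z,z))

Move each ¬ inward, flipping quantifiers it crosses:
  (forall z. R(z)) & (exists w. forall y. (L(y,y) & R(w))) & (forall z. L(z,z))
Rename bound variables to avoid capture: z↦u.
  (forall z. R(z)) & (exists w. forall y. (L(y,y) & R(w))) & (forall u. L(u,u))
Finally move all quantifiers to the prefix:
  forall z. exists w. forall y. forall u. (R(z) & L(y,y) & R(w) & L(u,u))

forall z. exists w. forall y. forall u. (R(z) & L(y,y) & R(w) & L(u,u))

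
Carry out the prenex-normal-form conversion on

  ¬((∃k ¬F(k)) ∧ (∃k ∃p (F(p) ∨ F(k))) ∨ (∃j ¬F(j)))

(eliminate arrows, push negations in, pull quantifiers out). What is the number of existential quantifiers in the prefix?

0

Move each ¬ inward, flipping quantifiers it crosses:
  ((∀k F(k)) ∨ (∀k ∀p (¬F(p) ∧ ¬F(k)))) ∧ (∀j F(j))
Rename bound variables to avoid capture: k↦y.
  ((∀k F(k)) ∨ (∀y ∀p (¬F(p) ∧ ¬F(y)))) ∧ (∀j F(j))
Extract every quantifier outward, since the variables are now distinct and don't occur free across branches:
  ∀k ∀y ∀p ∀j ((F(k) ∨ ¬F(p) ∧ ¬F(y)) ∧ F(j))
The prefix is ∀k ∀y ∀p ∀j: 4 universal, 0 existential.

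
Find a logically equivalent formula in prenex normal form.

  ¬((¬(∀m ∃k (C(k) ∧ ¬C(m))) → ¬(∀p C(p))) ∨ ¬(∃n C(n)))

First replace A → B with ¬A ∨ B.
  ¬(¬¬(∀m ∃k (C(k) ∧ ¬C(m))) ∨ ¬(∀p C(p)) ∨ ¬(∃n C(n)))
Move each ¬ inward, flipping quantifiers it crosses:
  (∃m ∀k (¬C(k) ∨ C(m))) ∧ (∀p C(p)) ∧ (∃n C(n))
All bound variables are already distinct, so no renaming is needed.
Extract every quantifier outward, since the variables are now distinct and don't occur free across branches:
  ∃m ∀k ∀p ∃n ((¬C(k) ∨ C(m)) ∧ C(p) ∧ C(n))

∃m ∀k ∀p ∃n ((¬C(k) ∨ C(m)) ∧ C(p) ∧ C(n))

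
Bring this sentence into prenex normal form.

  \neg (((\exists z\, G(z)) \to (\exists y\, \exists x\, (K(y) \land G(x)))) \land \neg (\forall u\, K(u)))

\exists z\, \forall y\, \forall x\, \forall u\, (G(z) \land (\neg K(y) \lor \neg G(x)) \lor K(u))

First replace A → B with ¬A ∨ B.
  \neg ((\neg (\exists z\, G(z)) \lor (\exists y\, \exists x\, (K(y) \land G(x)))) \land \neg (\forall u\, K(u)))
Move each ¬ inward, flipping quantifiers it crosses:
  (\exists z\, G(z)) \land (\forall y\, \forall x\, (\neg K(y) \lor \neg G(x))) \lor (\forall u\, K(u))
Finally move all quantifiers to the prefix:
  \exists z\, \forall y\, \forall x\, \forall u\, (G(z) \land (\neg K(y) \lor \neg G(x)) \lor K(u))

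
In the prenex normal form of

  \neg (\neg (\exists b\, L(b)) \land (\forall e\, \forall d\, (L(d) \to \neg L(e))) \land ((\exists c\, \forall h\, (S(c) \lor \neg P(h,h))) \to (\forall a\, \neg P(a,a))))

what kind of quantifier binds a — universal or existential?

First replace A → B with ¬A ∨ B.
  \neg (\neg (\exists b\, L(b)) \land (\forall e\, \forall d\, (\neg L(d) \lor \neg L(e))) \land (\neg (\exists c\, \forall h\, (S(c) \lor \neg P(h,h))) \lor (\forall a\, \neg P(a,a))))
Push ¬ through the quantifiers and connectives to reach negation normal form:
  (\exists b\, L(b)) \lor (\exists e\, \exists d\, (L(d) \land L(e))) \lor (\exists c\, \forall h\, (S(c) \lor \neg P(h,h))) \land (\exists a\, P(a,a))
All bound variables are already distinct, so no renaming is needed.
Extract every quantifier outward, since the variables are now distinct and don't occur free across branches:
  \exists b\, \exists e\, \exists d\, \exists c\, \forall h\, \exists a\, (L(b) \lor L(d) \land L(e) \lor (S(c) \lor \neg P(h,h)) \land P(a,a))
The quantifier \forall a sits under an odd number of negations (counting the antecedent side of each →), so it flips to \exists a.

existential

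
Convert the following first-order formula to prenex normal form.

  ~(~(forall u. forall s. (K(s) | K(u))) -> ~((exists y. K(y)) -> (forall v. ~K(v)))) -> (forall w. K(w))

forall u. forall s. exists y. exists v. forall w. (K(s) | K(u) | K(y) & K(v) | K(w))

Eliminate → and ↔ using ¬ and ∨.
  ~~(~~(forall u. forall s. (K(s) | K(u))) | ~(~(exists y. K(y)) | (forall v. ~K(v)))) | (forall w. K(w))
Move each ¬ inward, flipping quantifiers it crosses:
  (forall u. forall s. (K(s) | K(u))) | (exists y. K(y)) & (exists v. K(v)) | (forall w. K(w))
Pull the quantifiers to the front (each side's bound variable is not free in the other side):
  forall u. forall s. exists y. exists v. forall w. (K(s) | K(u) | K(y) & K(v) | K(w))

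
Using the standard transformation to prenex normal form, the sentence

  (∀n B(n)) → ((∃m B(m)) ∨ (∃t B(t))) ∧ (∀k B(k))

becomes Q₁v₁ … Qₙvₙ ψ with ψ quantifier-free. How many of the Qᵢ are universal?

Rewrite implications/biconditionals: A → B as ¬A ∨ B.
  ¬(∀n B(n)) ∨ ((∃m B(m)) ∨ (∃t B(t))) ∧ (∀k B(k))
Push ¬ through the quantifiers and connectives to reach negation normal form:
  (∃n ¬B(n)) ∨ ((∃m B(m)) ∨ (∃t B(t))) ∧ (∀k B(k))
Pull the quantifiers to the front (each side's bound variable is not free in the other side):
  ∃n ∃m ∃t ∀k (¬B(n) ∨ (B(m) ∨ B(t)) ∧ B(k))
The prefix is ∃n ∃m ∃t ∀k: 1 universal, 3 existential.

1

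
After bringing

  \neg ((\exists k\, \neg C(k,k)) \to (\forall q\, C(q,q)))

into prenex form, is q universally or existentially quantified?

Rewrite implications/biconditionals: A → B as ¬A ∨ B.
  \neg (\neg (\exists k\, \neg C(k,k)) \lor (\forall q\, C(q,q)))
Drive negations inward (¬∀x A ≡ ∃x ¬A, ¬∃x A ≡ ∀x ¬A, De Morgan for ∧/∨):
  (\exists k\, \neg C(k,k)) \land (\exists q\, \neg C(q,q))
All bound variables are already distinct, so no renaming is needed.
Extract every quantifier outward, since the variables are now distinct and don't occur free across branches:
  \exists k\, \exists q\, (\neg C(k,k) \land \neg C(q,q))
The quantifier \forall q sits under an odd number of negations (counting the antecedent side of each →), so it flips to \exists q.

existential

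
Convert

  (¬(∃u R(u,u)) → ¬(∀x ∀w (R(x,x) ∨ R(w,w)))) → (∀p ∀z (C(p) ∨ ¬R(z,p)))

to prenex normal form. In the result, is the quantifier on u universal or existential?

Eliminate → and ↔ using ¬ and ∨.
  ¬(¬¬(∃u R(u,u)) ∨ ¬(∀x ∀w (R(x,x) ∨ R(w,w)))) ∨ (∀p ∀z (C(p) ∨ ¬R(z,p)))
Push ¬ through the quantifiers and connectives to reach negation normal form:
  (∀u ¬R(u,u)) ∧ (∀x ∀w (R(x,x) ∨ R(w,w))) ∨ (∀p ∀z (C(p) ∨ ¬R(z,p)))
Finally move all quantifiers to the prefix:
  ∀u ∀x ∀w ∀p ∀z (¬R(u,u) ∧ (R(x,x) ∨ R(w,w)) ∨ C(p) ∨ ¬R(z,p))
The quantifier ∃u sits under an odd number of negations (counting the antecedent side of each →), so it flips to ∀u.

universal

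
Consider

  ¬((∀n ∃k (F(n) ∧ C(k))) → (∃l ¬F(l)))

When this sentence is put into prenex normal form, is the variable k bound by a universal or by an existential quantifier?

existential

Eliminate → and ↔ using ¬ and ∨.
  ¬(¬(∀n ∃k (F(n) ∧ C(k))) ∨ (∃l ¬F(l)))
Move each ¬ inward, flipping quantifiers it crosses:
  (∀n ∃k (F(n) ∧ C(k))) ∧ (∀l F(l))
All bound variables are already distinct, so no renaming is needed.
Pull the quantifiers to the front (each side's bound variable is not free in the other side):
  ∀n ∃k ∀l (F(n) ∧ C(k) ∧ F(l))
The quantifier ∃k sits under an even number of negations (counting the antecedent side of each →), so it remains existential.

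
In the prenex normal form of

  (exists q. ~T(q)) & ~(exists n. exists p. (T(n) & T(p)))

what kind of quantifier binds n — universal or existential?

Drive negations inward (¬∀x A ≡ ∃x ¬A, ¬∃x A ≡ ∀x ¬A, De Morgan for ∧/∨):
  (exists q. ~T(q)) & (forall n. forall p. (~T(n) | ~T(p)))
Finally move all quantifiers to the prefix:
  exists q. forall n. forall p. (~T(q) & (~T(n) | ~T(p)))
The quantifier exists n sits under an odd number of negations, so it flips to forall n.

universal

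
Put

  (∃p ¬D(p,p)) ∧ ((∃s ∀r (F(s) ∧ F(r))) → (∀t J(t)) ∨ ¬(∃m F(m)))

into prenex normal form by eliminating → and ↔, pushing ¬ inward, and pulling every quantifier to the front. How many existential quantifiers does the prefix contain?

Eliminate → and ↔ using ¬ and ∨.
  (∃p ¬D(p,p)) ∧ (¬(∃s ∀r (F(s) ∧ F(r))) ∨ (∀t J(t)) ∨ ¬(∃m F(m)))
Drive negations inward (¬∀x A ≡ ∃x ¬A, ¬∃x A ≡ ∀x ¬A, De Morgan for ∧/∨):
  (∃p ¬D(p,p)) ∧ ((∀s ∃r (¬F(s) ∨ ¬F(r))) ∨ (∀t J(t)) ∨ (∀m ¬F(m)))
Extract every quantifier outward, since the variables are now distinct and don't occur free across branches:
  ∃p ∀s ∃r ∀t ∀m (¬D(p,p) ∧ (¬F(s) ∨ ¬F(r) ∨ J(t) ∨ ¬F(m)))
The prefix is ∃p ∀s ∃r ∀t ∀m: 3 universal, 2 existential.

2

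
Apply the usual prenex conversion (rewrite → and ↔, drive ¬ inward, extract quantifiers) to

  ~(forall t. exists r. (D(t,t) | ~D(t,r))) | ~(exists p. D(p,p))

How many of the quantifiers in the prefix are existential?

Drive negations inward (¬∀x A ≡ ∃x ¬A, ¬∃x A ≡ ∀x ¬A, De Morgan for ∧/∨):
  (exists t. forall r. (~D(t,t) & D(t,r))) | (forall p. ~D(p,p))
All bound variables are already distinct, so no renaming is needed.
Finally move all quantifiers to the prefix:
  exists t. forall r. forall p. (~D(t,t) & D(t,r) | ~D(p,p))
The prefix is exists t forall r forall p: 2 universal, 1 existential.

1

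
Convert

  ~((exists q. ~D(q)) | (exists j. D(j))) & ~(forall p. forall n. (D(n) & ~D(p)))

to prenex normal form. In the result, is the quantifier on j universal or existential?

Push ¬ through the quantifiers and connectives to reach negation normal form:
  (forall q. D(q)) & (forall j. ~D(j)) & (exists p. exists n. (~D(n) | D(p)))
All bound variables are already distinct, so no renaming is needed.
Pull the quantifiers to the front (each side's bound variable is not free in the other side):
  forall q. forall j. exists p. exists n. (D(q) & ~D(j) & (~D(n) | D(p)))
The quantifier exists j sits under an odd number of negations, so it flips to forall j.

universal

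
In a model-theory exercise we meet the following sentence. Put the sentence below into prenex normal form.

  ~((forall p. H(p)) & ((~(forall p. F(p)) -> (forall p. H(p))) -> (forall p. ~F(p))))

exists p. forall s. forall c. exists r. (~H(p) | (F(s) | H(c)) & F(r))

Rewrite implications/biconditionals: A → B as ¬A ∨ B.
  ~((forall p. H(p)) & (~(~~(forall p. F(p)) | (forall p. H(p))) | (forall p. ~F(p))))
Drive negations inward (¬∀x A ≡ ∃x ¬A, ¬∃x A ≡ ∀x ¬A, De Morgan for ∧/∨):
  (exists p. ~H(p)) | ((forall p. F(p)) | (forall p. H(p))) & (exists p. F(p))
Give each quantifier a distinct variable: p↦s, p↦c, p↦r.
  (exists p. ~H(p)) | ((forall s. F(s)) | (forall c. H(c))) & (exists r. F(r))
Extract every quantifier outward, since the variables are now distinct and don't occur free across branches:
  exists p. forall s. forall c. exists r. (~H(p) | (F(s) | H(c)) & F(r))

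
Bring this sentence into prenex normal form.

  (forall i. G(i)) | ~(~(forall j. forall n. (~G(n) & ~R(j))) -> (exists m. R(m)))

First replace A → B with ¬A ∨ B.
  (forall i. G(i)) | ~(~~(forall j. forall n. (~G(n) & ~R(j))) | (exists m. R(m)))
Move each ¬ inward, flipping quantifiers it crosses:
  (forall i. G(i)) | (exists j. exists n. (G(n) | R(j))) & (forall m. ~R(m))
All bound variables are already distinct, so no renaming is needed.
Finally move all quantifiers to the prefix:
  forall i. exists j. exists n. forall m. (G(i) | (G(n) | R(j)) & ~R(m))

forall i. exists j. exists n. forall m. (G(i) | (G(n) | R(j)) & ~R(m))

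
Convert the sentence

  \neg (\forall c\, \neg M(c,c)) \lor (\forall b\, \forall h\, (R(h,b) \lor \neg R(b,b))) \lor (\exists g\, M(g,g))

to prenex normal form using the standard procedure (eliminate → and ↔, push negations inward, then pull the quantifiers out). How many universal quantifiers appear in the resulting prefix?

2

Drive negations inward (¬∀x A ≡ ∃x ¬A, ¬∃x A ≡ ∀x ¬A, De Morgan for ∧/∨):
  (\exists c\, M(c,c)) \lor (\forall b\, \forall h\, (R(h,b) \lor \neg R(b,b))) \lor (\exists g\, M(g,g))
All bound variables are already distinct, so no renaming is needed.
Finally move all quantifiers to the prefix:
  \exists c\, \forall b\, \forall h\, \exists g\, (M(c,c) \lor R(h,b) \lor \neg R(b,b) \lor M(g,g))
The prefix is \exists c \forall b \forall h \exists g: 2 universal, 2 existential.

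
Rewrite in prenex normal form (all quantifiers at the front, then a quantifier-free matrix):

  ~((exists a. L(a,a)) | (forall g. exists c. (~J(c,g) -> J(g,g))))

forall a. exists g. forall c. (~L(a,a) & ~J(c,g) & ~J(g,g))

First replace A → B with ¬A ∨ B.
  ~((exists a. L(a,a)) | (forall g. exists c. (~~J(c,g) | J(g,g))))
Drive negations inward (¬∀x A ≡ ∃x ¬A, ¬∃x A ≡ ∀x ¬A, De Morgan for ∧/∨):
  (forall a. ~L(a,a)) & (exists g. forall c. (~J(c,g) & ~J(g,g)))
Extract every quantifier outward, since the variables are now distinct and don't occur free across branches:
  forall a. exists g. forall c. (~L(a,a) & ~J(c,g) & ~J(g,g))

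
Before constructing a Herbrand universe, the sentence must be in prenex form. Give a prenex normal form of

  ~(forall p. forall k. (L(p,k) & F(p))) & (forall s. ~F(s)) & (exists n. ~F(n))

Push ¬ through the quantifiers and connectives to reach negation normal form:
  (exists p. exists k. (~L(p,k) | ~F(p))) & (forall s. ~F(s)) & (exists n. ~F(n))
All bound variables are already distinct, so no renaming is needed.
Pull the quantifiers to the front (each side's bound variable is not free in the other side):
  exists p. exists k. forall s. exists n. ((~L(p,k) | ~F(p)) & ~F(s) & ~F(n))

exists p. exists k. forall s. exists n. ((~L(p,k) | ~F(p)) & ~F(s) & ~F(n))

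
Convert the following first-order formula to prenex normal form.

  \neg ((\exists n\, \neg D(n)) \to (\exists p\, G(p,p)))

\exists n\, \forall p\, (\neg D(n) \land \neg G(p,p))

First replace A → B with ¬A ∨ B.
  \neg (\neg (\exists n\, \neg D(n)) \lor (\exists p\, G(p,p)))
Drive negations inward (¬∀x A ≡ ∃x ¬A, ¬∃x A ≡ ∀x ¬A, De Morgan for ∧/∨):
  (\exists n\, \neg D(n)) \land (\forall p\, \neg G(p,p))
Extract every quantifier outward, since the variables are now distinct and don't occur free across branches:
  \exists n\, \forall p\, (\neg D(n) \land \neg G(p,p))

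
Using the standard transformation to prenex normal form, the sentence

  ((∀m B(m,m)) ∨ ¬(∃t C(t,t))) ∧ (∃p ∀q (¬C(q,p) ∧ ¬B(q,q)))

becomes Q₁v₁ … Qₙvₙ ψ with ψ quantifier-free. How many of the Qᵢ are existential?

1

Push ¬ through the quantifiers and connectives to reach negation normal form:
  ((∀m B(m,m)) ∨ (∀t ¬C(t,t))) ∧ (∃p ∀q (¬C(q,p) ∧ ¬B(q,q)))
All bound variables are already distinct, so no renaming is needed.
Extract every quantifier outward, since the variables are now distinct and don't occur free across branches:
  ∀m ∀t ∃p ∀q ((B(m,m) ∨ ¬C(t,t)) ∧ ¬C(q,p) ∧ ¬B(q,q))
The prefix is ∀m ∀t ∃p ∀q: 3 universal, 1 existential.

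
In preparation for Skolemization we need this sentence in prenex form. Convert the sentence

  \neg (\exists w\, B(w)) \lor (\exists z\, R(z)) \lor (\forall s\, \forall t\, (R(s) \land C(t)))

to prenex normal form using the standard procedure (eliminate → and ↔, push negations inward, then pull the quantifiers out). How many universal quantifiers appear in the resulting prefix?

Drive negations inward (¬∀x A ≡ ∃x ¬A, ¬∃x A ≡ ∀x ¬A, De Morgan for ∧/∨):
  (\forall w\, \neg B(w)) \lor (\exists z\, R(z)) \lor (\forall s\, \forall t\, (R(s) \land C(t)))
All bound variables are already distinct, so no renaming is needed.
Finally move all quantifiers to the prefix:
  \forall w\, \exists z\, \forall s\, \forall t\, (\neg B(w) \lor R(z) \lor R(s) \land C(t))
The prefix is \forall w \exists z \forall s \forall t: 3 universal, 1 existential.

3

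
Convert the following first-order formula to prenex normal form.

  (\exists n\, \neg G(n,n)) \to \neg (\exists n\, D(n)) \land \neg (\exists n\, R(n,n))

\forall n\, \forall z1\, \forall t\, (G(n,n) \lor \neg D(z1) \land \neg R(t,t))

Eliminate → and ↔ using ¬ and ∨.
  \neg (\exists n\, \neg G(n,n)) \lor \neg (\exists n\, D(n)) \land \neg (\exists n\, R(n,n))
Move each ¬ inward, flipping quantifiers it crosses:
  (\forall n\, G(n,n)) \lor (\forall n\, \neg D(n)) \land (\forall n\, \neg R(n,n))
Rename bound variables to avoid capture: n↦z1, n↦t.
  (\forall n\, G(n,n)) \lor (\forall z1\, \neg D(z1)) \land (\forall t\, \neg R(t,t))
Extract every quantifier outward, since the variables are now distinct and don't occur free across branches:
  \forall n\, \forall z1\, \forall t\, (G(n,n) \lor \neg D(z1) \land \neg R(t,t))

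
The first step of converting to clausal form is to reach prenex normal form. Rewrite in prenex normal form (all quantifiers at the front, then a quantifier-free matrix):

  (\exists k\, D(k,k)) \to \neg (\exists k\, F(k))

Rewrite implications/biconditionals: A → B as ¬A ∨ B.
  \neg (\exists k\, D(k,k)) \lor \neg (\exists k\, F(k))
Drive negations inward (¬∀x A ≡ ∃x ¬A, ¬∃x A ≡ ∀x ¬A, De Morgan for ∧/∨):
  (\forall k\, \neg D(k,k)) \lor (\forall k\, \neg F(k))
Standardize variables apart so no two quantifiers bind the same name: k↦z1.
  (\forall k\, \neg D(k,k)) \lor (\forall z1\, \neg F(z1))
Pull the quantifiers to the front (each side's bound variable is not free in the other side):
  \forall k\, \forall z1\, (\neg D(k,k) \lor \neg F(z1))

\forall k\, \forall z1\, (\neg D(k,k) \lor \neg F(z1))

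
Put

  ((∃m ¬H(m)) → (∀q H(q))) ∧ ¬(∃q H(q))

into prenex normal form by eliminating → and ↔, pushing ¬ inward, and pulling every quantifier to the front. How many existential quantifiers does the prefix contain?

First replace A → B with ¬A ∨ B.
  (¬(∃m ¬H(m)) ∨ (∀q H(q))) ∧ ¬(∃q H(q))
Push ¬ through the quantifiers and connectives to reach negation normal form:
  ((∀m H(m)) ∨ (∀q H(q))) ∧ (∀q ¬H(q))
Rename bound variables to avoid capture: q↦x.
  ((∀m H(m)) ∨ (∀q H(q))) ∧ (∀x ¬H(x))
Pull the quantifiers to the front (each side's bound variable is not free in the other side):
  ∀m ∀q ∀x ((H(m) ∨ H(q)) ∧ ¬H(x))
The prefix is ∀m ∀q ∀x: 3 universal, 0 existential.

0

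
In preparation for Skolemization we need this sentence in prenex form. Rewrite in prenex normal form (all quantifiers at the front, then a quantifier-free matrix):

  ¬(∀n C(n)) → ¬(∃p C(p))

∀n ∀p (C(n) ∨ ¬C(p))

Rewrite implications/biconditionals: A → B as ¬A ∨ B.
  ¬¬(∀n C(n)) ∨ ¬(∃p C(p))
Push ¬ through the quantifiers and connectives to reach negation normal form:
  (∀n C(n)) ∨ (∀p ¬C(p))
All bound variables are already distinct, so no renaming is needed.
Extract every quantifier outward, since the variables are now distinct and don't occur free across branches:
  ∀n ∀p (C(n) ∨ ¬C(p))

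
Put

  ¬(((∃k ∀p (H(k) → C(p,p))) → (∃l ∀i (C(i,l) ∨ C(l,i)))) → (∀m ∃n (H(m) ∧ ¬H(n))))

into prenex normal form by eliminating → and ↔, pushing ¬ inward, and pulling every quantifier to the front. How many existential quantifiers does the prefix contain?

Rewrite implications/biconditionals: A → B as ¬A ∨ B.
  ¬(¬(¬(∃k ∀p (¬H(k) ∨ C(p,p))) ∨ (∃l ∀i (C(i,l) ∨ C(l,i)))) ∨ (∀m ∃n (H(m) ∧ ¬H(n))))
Move each ¬ inward, flipping quantifiers it crosses:
  ((∀k ∃p (H(k) ∧ ¬C(p,p))) ∨ (∃l ∀i (C(i,l) ∨ C(l,i)))) ∧ (∃m ∀n (¬H(m) ∨ H(n)))
All bound variables are already distinct, so no renaming is needed.
Pull the quantifiers to the front (each side's bound variable is not free in the other side):
  ∀k ∃p ∃l ∀i ∃m ∀n ((H(k) ∧ ¬C(p,p) ∨ C(i,l) ∨ C(l,i)) ∧ (¬H(m) ∨ H(n)))
The prefix is ∀k ∃p ∃l ∀i ∃m ∀n: 3 universal, 3 existential.

3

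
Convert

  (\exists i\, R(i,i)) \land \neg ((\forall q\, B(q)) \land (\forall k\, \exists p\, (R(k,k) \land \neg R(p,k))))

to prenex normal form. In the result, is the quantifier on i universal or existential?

Push ¬ through the quantifiers and connectives to reach negation normal form:
  (\exists i\, R(i,i)) \land ((\exists q\, \neg B(q)) \lor (\exists k\, \forall p\, (\neg R(k,k) \lor R(p,k))))
Pull the quantifiers to the front (each side's bound variable is not free in the other side):
  \exists i\, \exists q\, \exists k\, \forall p\, (R(i,i) \land (\neg B(q) \lor \neg R(k,k) \lor R(p,k)))
The quantifier \exists i sits under an even number of negations, so it remains existential.

existential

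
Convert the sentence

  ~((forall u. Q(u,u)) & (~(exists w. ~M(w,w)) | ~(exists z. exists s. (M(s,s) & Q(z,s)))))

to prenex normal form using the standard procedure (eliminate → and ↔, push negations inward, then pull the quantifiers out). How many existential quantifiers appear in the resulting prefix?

4

Drive negations inward (¬∀x A ≡ ∃x ¬A, ¬∃x A ≡ ∀x ¬A, De Morgan for ∧/∨):
  (exists u. ~Q(u,u)) | (exists w. ~M(w,w)) & (exists z. exists s. (M(s,s) & Q(z,s)))
All bound variables are already distinct, so no renaming is needed.
Extract every quantifier outward, since the variables are now distinct and don't occur free across branches:
  exists u. exists w. exists z. exists s. (~Q(u,u) | ~M(w,w) & M(s,s) & Q(z,s))
The prefix is exists u exists w exists z exists s: 0 universal, 4 existential.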